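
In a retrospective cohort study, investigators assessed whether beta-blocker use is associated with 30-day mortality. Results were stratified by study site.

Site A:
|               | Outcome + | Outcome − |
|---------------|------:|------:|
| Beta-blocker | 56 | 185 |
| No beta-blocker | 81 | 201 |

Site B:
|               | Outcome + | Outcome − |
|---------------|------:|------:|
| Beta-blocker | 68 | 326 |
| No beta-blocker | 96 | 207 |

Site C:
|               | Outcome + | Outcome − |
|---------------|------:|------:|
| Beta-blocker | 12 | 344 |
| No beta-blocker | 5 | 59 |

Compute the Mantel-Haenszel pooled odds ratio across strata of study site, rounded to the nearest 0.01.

OR_MH = Σ(aᵢdᵢ/nᵢ) / Σ(bᵢcᵢ/nᵢ), where nᵢ is the stratum total.
Stratum 1 (Site A): n = 523; a·d/n = 56·201/523 = 21.5220; b·c/n = 185·81/523 = 28.6520
Stratum 2 (Site B): n = 697; a·d/n = 68·207/697 = 20.1951; b·c/n = 326·96/697 = 44.9010
Stratum 3 (Site C): n = 420; a·d/n = 12·59/420 = 1.6857; b·c/n = 344·5/420 = 4.0952
OR_MH = (21.5220 + 20.1951 + 1.6857) / (28.6520 + 44.9010 + 4.0952) = 43.4028 / 77.6483 = 0.55897

0.56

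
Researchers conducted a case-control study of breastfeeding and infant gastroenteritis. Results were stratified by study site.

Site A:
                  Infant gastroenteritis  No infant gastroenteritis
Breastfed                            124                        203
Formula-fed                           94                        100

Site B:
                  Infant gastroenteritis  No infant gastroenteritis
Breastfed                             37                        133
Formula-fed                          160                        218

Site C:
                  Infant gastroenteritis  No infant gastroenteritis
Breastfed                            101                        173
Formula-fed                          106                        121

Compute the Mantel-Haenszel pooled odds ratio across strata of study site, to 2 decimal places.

OR_MH = Σ(aᵢdᵢ/nᵢ) / Σ(bᵢcᵢ/nᵢ), where nᵢ is the stratum total.
Stratum 1 (Site A): n = 521; a·d/n = 124·100/521 = 23.8004; b·c/n = 203·94/521 = 36.6257
Stratum 2 (Site B): n = 548; a·d/n = 37·218/548 = 14.7190; b·c/n = 133·160/548 = 38.8321
Stratum 3 (Site C): n = 501; a·d/n = 101·121/501 = 24.3932; b·c/n = 173·106/501 = 36.6028
OR_MH = (23.8004 + 14.7190 + 24.3932) / (36.6257 + 38.8321 + 36.6028) = 62.9126 / 112.0606 = 0.56142

0.56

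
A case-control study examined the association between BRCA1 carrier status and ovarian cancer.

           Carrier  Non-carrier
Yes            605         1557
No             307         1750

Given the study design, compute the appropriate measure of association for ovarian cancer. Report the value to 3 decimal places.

Reading the table with exposure as columns: a = 605 (Carrier, case), b = 307 (Carrier, non-case), c = 1557 (Non-carrier, case), d = 1750.
This is a case-control study: participants were sampled on outcome status, so risks in the source population cannot be estimated directly — relative risk is not valid here. The odds ratio is the appropriate measure.
OR = (a·d)/(b·c) = (605 × 1750) / (307 × 1557) = 1058750 / 477999 = 2.21496

2.215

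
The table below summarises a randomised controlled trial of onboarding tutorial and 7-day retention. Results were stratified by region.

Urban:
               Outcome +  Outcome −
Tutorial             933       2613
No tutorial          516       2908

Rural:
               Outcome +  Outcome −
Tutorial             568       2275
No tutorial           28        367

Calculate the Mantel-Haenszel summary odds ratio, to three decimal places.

OR_MH = Σ(aᵢdᵢ/nᵢ) / Σ(bᵢcᵢ/nᵢ), where nᵢ is the stratum total.
Stratum 1 (Urban): n = 6970; a·d/n = 933·2908/6970 = 389.2631; b·c/n = 2613·516/6970 = 193.4445
Stratum 2 (Rural): n = 3238; a·d/n = 568·367/3238 = 64.3780; b·c/n = 2275·28/3238 = 19.6726
OR_MH = (389.2631 + 64.3780) / (193.4445 + 19.6726) = 453.6411 / 213.1171 = 2.12860

2.129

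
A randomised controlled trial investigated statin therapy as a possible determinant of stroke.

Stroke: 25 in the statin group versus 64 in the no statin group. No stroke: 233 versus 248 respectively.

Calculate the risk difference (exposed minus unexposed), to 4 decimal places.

From the description: a = 25, b = 233, c = 64, d = 248.
Risk in exposed = 25/258 = 0.096899; risk in unexposed = 64/312 = 0.205128.
Risk difference = 0.096899 − 0.205128 = -0.108229

-0.1082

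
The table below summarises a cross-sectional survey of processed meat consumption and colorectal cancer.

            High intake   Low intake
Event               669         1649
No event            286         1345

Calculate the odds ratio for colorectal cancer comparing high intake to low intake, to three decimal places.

Reading the table with exposure as columns: a = 669 (High intake, case), b = 286 (High intake, non-case), c = 1649 (Low intake, case), d = 1345.
OR = (a·d)/(b·c) = (669 × 1345) / (286 × 1649) = 899805 / 471614 = 1.90793
The odds of colorectal cancer are about 1.91 times as high in the high intake group.

1.908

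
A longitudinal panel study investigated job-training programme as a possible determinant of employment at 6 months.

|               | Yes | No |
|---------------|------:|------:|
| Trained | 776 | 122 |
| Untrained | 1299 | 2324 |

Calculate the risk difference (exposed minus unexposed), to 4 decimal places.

Cells: a = 776, b = 122, c = 1299, d = 2324.
Risk in exposed = 776/898 = 0.864143; risk in unexposed = 1299/3623 = 0.358543.
Risk difference = 0.864143 − 0.358543 = 0.505600

0.5056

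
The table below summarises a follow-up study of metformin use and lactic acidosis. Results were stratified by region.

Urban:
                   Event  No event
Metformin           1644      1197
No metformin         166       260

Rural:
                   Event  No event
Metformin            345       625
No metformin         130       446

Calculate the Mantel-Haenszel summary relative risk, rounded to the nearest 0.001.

RR_MH = Σ(aᵢ·n₀ᵢ/nᵢ) / Σ(cᵢ·n₁ᵢ/nᵢ), with n₁ᵢ = aᵢ+bᵢ (exposed), n₀ᵢ = cᵢ+dᵢ (unexposed), nᵢ = n₁ᵢ+n₀ᵢ.
Stratum 1 (Urban): n₁ = 2841, n₀ = 426, n = 3267; a·n₀/n = 1644·426/3267 = 214.3691; c·n₁/n = 166·2841/3267 = 144.3545
Stratum 2 (Rural): n₁ = 970, n₀ = 576, n = 1546; a·n₀/n = 345·576/1546 = 128.5382; c·n₁/n = 130·970/1546 = 81.5653
RR_MH = (214.3691 + 128.5382) / (144.3545 + 81.5653) = 342.9073 / 225.9198 = 1.51783

1.518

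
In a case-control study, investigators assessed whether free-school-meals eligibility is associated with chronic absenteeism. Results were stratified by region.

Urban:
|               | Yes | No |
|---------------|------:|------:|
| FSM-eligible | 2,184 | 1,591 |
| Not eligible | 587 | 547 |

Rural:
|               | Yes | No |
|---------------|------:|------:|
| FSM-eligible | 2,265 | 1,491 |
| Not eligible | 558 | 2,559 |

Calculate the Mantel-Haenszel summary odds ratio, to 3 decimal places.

OR_MH = Σ(aᵢdᵢ/nᵢ) / Σ(bᵢcᵢ/nᵢ), where nᵢ is the stratum total.
Stratum 1 (Urban): n = 4909; a·d/n = 2184·547/4909 = 243.3587; b·c/n = 1591·587/4909 = 190.2459
Stratum 2 (Rural): n = 6873; a·d/n = 2265·2559/6873 = 843.3195; b·c/n = 1491·558/6873 = 121.0502
OR_MH = (243.3587 + 843.3195) / (190.2459 + 121.0502) = 1086.6782 / 311.2961 = 3.49082

3.491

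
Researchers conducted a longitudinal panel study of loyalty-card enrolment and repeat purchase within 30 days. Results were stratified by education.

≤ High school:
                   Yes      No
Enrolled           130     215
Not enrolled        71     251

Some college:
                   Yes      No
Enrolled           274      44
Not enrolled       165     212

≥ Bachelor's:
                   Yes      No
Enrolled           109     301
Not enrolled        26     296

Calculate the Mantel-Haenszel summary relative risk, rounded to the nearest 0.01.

RR_MH = Σ(aᵢ·n₀ᵢ/nᵢ) / Σ(cᵢ·n₁ᵢ/nᵢ), with n₁ᵢ = aᵢ+bᵢ (exposed), n₀ᵢ = cᵢ+dᵢ (unexposed), nᵢ = n₁ᵢ+n₀ᵢ.
Stratum 1 (≤ High school): n₁ = 345, n₀ = 322, n = 667; a·n₀/n = 130·322/667 = 62.7586; c·n₁/n = 71·345/667 = 36.7241
Stratum 2 (Some college): n₁ = 318, n₀ = 377, n = 695; a·n₀/n = 274·377/695 = 148.6302; c·n₁/n = 165·318/695 = 75.4964
Stratum 3 (≥ Bachelor's): n₁ = 410, n₀ = 322, n = 732; a·n₀/n = 109·322/732 = 47.9481; c·n₁/n = 26·410/732 = 14.5628
RR_MH = (62.7586 + 148.6302 + 47.9481) / (36.7241 + 75.4964 + 14.5628) = 259.3369 / 126.7834 = 2.04551

2.05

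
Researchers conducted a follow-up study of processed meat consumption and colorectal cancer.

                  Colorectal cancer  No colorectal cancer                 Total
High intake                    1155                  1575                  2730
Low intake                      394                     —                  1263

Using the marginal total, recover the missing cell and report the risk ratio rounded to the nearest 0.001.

The missing cell is in the unexposed row: 1263 − 394 = 869.
So a = 1155, b = 1575, c = 394, d = 869.
RR = [a/(a+b)] / [c/(c+d)] = (1155/2730) / (394/1263) = 0.42308/0.31196 = 1.35621

1.356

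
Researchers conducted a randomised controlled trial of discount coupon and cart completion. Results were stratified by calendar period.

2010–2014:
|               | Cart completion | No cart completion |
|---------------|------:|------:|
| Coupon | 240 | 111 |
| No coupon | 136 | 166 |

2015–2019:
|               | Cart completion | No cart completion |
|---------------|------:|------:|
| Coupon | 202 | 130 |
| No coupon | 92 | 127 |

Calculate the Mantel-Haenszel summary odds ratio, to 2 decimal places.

2.40

OR_MH = Σ(aᵢdᵢ/nᵢ) / Σ(bᵢcᵢ/nᵢ), where nᵢ is the stratum total.
Stratum 1 (2010–2014): n = 653; a·d/n = 240·166/653 = 61.0107; b·c/n = 111·136/653 = 23.1179
Stratum 2 (2015–2019): n = 551; a·d/n = 202·127/551 = 46.5590; b·c/n = 130·92/551 = 21.7060
OR_MH = (61.0107 + 46.5590) / (23.1179 + 21.7060) = 107.5697 / 44.8239 = 2.39983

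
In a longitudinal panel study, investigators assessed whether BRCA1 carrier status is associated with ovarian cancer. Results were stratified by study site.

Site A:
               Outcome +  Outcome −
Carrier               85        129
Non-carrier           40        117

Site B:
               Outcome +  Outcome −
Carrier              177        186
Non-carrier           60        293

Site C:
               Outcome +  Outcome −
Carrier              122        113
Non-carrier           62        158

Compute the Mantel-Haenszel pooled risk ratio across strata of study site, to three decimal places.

2.131

RR_MH = Σ(aᵢ·n₀ᵢ/nᵢ) / Σ(cᵢ·n₁ᵢ/nᵢ), with n₁ᵢ = aᵢ+bᵢ (exposed), n₀ᵢ = cᵢ+dᵢ (unexposed), nᵢ = n₁ᵢ+n₀ᵢ.
Stratum 1 (Site A): n₁ = 214, n₀ = 157, n = 371; a·n₀/n = 85·157/371 = 35.9704; c·n₁/n = 40·214/371 = 23.0728
Stratum 2 (Site B): n₁ = 363, n₀ = 353, n = 716; a·n₀/n = 177·353/716 = 87.2640; c·n₁/n = 60·363/716 = 30.4190
Stratum 3 (Site C): n₁ = 235, n₀ = 220, n = 455; a·n₀/n = 122·220/455 = 58.9890; c·n₁/n = 62·235/455 = 32.0220
RR_MH = (35.9704 + 87.2640 + 58.9890) / (23.0728 + 30.4190 + 32.0220) = 182.2233 / 85.5137 = 2.13092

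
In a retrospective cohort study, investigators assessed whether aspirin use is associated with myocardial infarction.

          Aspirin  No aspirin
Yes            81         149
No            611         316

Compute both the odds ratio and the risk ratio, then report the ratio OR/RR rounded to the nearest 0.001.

0.770

Reading the table with exposure as columns: a = 81 (Aspirin, case), b = 611 (Aspirin, non-case), c = 149 (No aspirin, case), d = 316.
OR = (81·316)/(611·149) = 25596/91039 = 0.28115
Risk in exposed = 81/692 = 0.11705; risk in unexposed = 149/465 = 0.32043; RR = 0.36530
OR/RR = 0.28115 / 0.36530 = 0.76966
The outcome is not rare, so the OR lies further from 1 than the RR.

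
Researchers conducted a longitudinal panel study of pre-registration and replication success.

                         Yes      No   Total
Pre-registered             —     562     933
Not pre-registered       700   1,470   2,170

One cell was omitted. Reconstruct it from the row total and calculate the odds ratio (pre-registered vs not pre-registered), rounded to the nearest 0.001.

The missing cell is in the exposed row: 933 − 562 = 371.
So a = 371, b = 562, c = 700, d = 1470.
OR = (a·d)/(b·c) = (371 × 1470) / (562 × 700) = 545370 / 393400 = 1.38630

1.386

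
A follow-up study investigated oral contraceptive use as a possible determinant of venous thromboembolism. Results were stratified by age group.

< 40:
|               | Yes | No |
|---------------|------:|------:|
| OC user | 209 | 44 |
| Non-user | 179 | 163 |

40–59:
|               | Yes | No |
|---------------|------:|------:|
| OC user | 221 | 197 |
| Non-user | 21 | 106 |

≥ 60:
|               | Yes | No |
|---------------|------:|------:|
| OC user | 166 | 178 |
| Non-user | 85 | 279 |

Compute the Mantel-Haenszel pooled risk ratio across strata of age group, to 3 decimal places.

1.925

RR_MH = Σ(aᵢ·n₀ᵢ/nᵢ) / Σ(cᵢ·n₁ᵢ/nᵢ), with n₁ᵢ = aᵢ+bᵢ (exposed), n₀ᵢ = cᵢ+dᵢ (unexposed), nᵢ = n₁ᵢ+n₀ᵢ.
Stratum 1 (< 40): n₁ = 253, n₀ = 342, n = 595; a·n₀/n = 209·342/595 = 120.1311; c·n₁/n = 179·253/595 = 76.1126
Stratum 2 (40–59): n₁ = 418, n₀ = 127, n = 545; a·n₀/n = 221·127/545 = 51.4991; c·n₁/n = 21·418/545 = 16.1064
Stratum 3 (≥ 60): n₁ = 344, n₀ = 364, n = 708; a·n₀/n = 166·364/708 = 85.3446; c·n₁/n = 85·344/708 = 41.2994
RR_MH = (120.1311 + 51.4991 + 85.3446) / (76.1126 + 16.1064 + 41.2994) = 256.9748 / 133.5185 = 1.92464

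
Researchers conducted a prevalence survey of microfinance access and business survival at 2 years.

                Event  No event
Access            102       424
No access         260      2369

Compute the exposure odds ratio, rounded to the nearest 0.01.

Cells: a = 102, b = 424, c = 260, d = 2369.
OR = (a·d)/(b·c) = (102 × 2369) / (424 × 260) = 241638 / 110240 = 2.19193
The odds of business survival at 2 years are about 2.19 times as high in the access group.

2.19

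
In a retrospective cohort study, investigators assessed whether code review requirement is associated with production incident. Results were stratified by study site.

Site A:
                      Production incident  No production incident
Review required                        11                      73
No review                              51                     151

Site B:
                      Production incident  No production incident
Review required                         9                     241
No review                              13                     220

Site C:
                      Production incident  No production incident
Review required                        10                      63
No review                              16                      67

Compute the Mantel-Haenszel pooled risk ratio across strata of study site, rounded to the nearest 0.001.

RR_MH = Σ(aᵢ·n₀ᵢ/nᵢ) / Σ(cᵢ·n₁ᵢ/nᵢ), with n₁ᵢ = aᵢ+bᵢ (exposed), n₀ᵢ = cᵢ+dᵢ (unexposed), nᵢ = n₁ᵢ+n₀ᵢ.
Stratum 1 (Site A): n₁ = 84, n₀ = 202, n = 286; a·n₀/n = 11·202/286 = 7.7692; c·n₁/n = 51·84/286 = 14.9790
Stratum 2 (Site B): n₁ = 250, n₀ = 233, n = 483; a·n₀/n = 9·233/483 = 4.3416; c·n₁/n = 13·250/483 = 6.7288
Stratum 3 (Site C): n₁ = 73, n₀ = 83, n = 156; a·n₀/n = 10·83/156 = 5.3205; c·n₁/n = 16·73/156 = 7.4872
RR_MH = (7.7692 + 4.3416 + 5.3205) / (14.9790 + 6.7288 + 7.4872) = 17.4314 / 29.1950 = 0.59707

0.597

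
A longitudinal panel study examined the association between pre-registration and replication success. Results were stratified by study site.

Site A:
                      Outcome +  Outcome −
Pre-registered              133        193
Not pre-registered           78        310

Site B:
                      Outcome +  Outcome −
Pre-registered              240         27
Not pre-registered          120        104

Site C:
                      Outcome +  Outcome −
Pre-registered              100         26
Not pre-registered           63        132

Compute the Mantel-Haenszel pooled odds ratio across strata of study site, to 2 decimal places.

4.57

OR_MH = Σ(aᵢdᵢ/nᵢ) / Σ(bᵢcᵢ/nᵢ), where nᵢ is the stratum total.
Stratum 1 (Site A): n = 714; a·d/n = 133·310/714 = 57.7451; b·c/n = 193·78/714 = 21.0840
Stratum 2 (Site B): n = 491; a·d/n = 240·104/491 = 50.8350; b·c/n = 27·120/491 = 6.5988
Stratum 3 (Site C): n = 321; a·d/n = 100·132/321 = 41.1215; b·c/n = 26·63/321 = 5.1028
OR_MH = (57.7451 + 50.8350 + 41.1215) / (21.0840 + 6.5988 + 5.1028) = 149.7016 / 32.7856 = 4.56608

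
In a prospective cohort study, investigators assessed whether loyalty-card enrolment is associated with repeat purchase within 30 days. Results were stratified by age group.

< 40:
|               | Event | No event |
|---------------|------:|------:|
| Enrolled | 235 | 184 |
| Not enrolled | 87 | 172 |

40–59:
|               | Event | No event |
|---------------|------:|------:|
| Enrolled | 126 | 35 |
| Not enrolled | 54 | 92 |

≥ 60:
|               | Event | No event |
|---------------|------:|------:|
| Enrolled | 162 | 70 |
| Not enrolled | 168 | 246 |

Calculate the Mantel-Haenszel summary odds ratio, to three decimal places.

3.316

OR_MH = Σ(aᵢdᵢ/nᵢ) / Σ(bᵢcᵢ/nᵢ), where nᵢ is the stratum total.
Stratum 1 (< 40): n = 678; a·d/n = 235·172/678 = 59.6165; b·c/n = 184·87/678 = 23.6106
Stratum 2 (40–59): n = 307; a·d/n = 126·92/307 = 37.7590; b·c/n = 35·54/307 = 6.1564
Stratum 3 (≥ 60): n = 646; a·d/n = 162·246/646 = 61.6904; b·c/n = 70·168/646 = 18.2043
OR_MH = (59.6165 + 37.7590 + 61.6904) / (23.6106 + 6.1564 + 18.2043) = 159.0659 / 47.9713 = 3.31585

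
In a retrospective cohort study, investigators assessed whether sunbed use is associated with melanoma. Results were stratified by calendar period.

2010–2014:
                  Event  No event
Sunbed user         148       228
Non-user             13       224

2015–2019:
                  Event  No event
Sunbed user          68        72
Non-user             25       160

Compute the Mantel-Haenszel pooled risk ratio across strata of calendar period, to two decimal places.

5.12

RR_MH = Σ(aᵢ·n₀ᵢ/nᵢ) / Σ(cᵢ·n₁ᵢ/nᵢ), with n₁ᵢ = aᵢ+bᵢ (exposed), n₀ᵢ = cᵢ+dᵢ (unexposed), nᵢ = n₁ᵢ+n₀ᵢ.
Stratum 1 (2010–2014): n₁ = 376, n₀ = 237, n = 613; a·n₀/n = 148·237/613 = 57.2202; c·n₁/n = 13·376/613 = 7.9739
Stratum 2 (2015–2019): n₁ = 140, n₀ = 185, n = 325; a·n₀/n = 68·185/325 = 38.7077; c·n₁/n = 25·140/325 = 10.7692
RR_MH = (57.2202 + 38.7077) / (7.9739 + 10.7692) = 95.9279 / 18.7431 = 5.11803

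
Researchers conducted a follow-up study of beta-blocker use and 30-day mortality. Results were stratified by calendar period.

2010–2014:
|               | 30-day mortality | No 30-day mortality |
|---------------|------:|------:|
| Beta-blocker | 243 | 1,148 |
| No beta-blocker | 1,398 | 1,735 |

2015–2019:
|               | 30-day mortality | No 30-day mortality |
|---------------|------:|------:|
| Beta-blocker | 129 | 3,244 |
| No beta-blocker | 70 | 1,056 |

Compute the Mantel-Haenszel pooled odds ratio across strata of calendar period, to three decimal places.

OR_MH = Σ(aᵢdᵢ/nᵢ) / Σ(bᵢcᵢ/nᵢ), where nᵢ is the stratum total.
Stratum 1 (2010–2014): n = 4524; a·d/n = 243·1735/4524 = 93.1930; b·c/n = 1148·1398/4524 = 354.7533
Stratum 2 (2015–2019): n = 4499; a·d/n = 129·1056/4499 = 30.2787; b·c/n = 3244·70/4499 = 50.4734
OR_MH = (93.1930 + 30.2787) / (354.7533 + 50.4734) = 123.4717 / 405.2268 = 0.30470

0.305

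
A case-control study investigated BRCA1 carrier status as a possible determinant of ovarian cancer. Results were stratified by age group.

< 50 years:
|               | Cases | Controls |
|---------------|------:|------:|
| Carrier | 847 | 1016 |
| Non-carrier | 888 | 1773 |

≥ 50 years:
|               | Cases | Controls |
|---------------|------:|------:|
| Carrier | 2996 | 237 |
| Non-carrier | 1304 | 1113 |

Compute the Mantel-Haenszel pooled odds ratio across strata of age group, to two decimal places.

3.63

OR_MH = Σ(aᵢdᵢ/nᵢ) / Σ(bᵢcᵢ/nᵢ), where nᵢ is the stratum total.
Stratum 1 (< 50 years): n = 4524; a·d/n = 847·1773/4524 = 331.9476; b·c/n = 1016·888/4524 = 199.4271
Stratum 2 (≥ 50 years): n = 5650; a·d/n = 2996·1113/5650 = 590.1855; b·c/n = 237·1304/5650 = 54.6988
OR_MH = (331.9476 + 590.1855) / (199.4271 + 54.6988) = 922.1331 / 254.1258 = 3.62865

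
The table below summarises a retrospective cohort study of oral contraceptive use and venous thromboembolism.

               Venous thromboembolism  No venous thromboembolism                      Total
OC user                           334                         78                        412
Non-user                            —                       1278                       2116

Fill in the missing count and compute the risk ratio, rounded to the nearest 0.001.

2.047

The missing cell is in the unexposed row: 2116 − 1278 = 838.
So a = 334, b = 78, c = 838, d = 1278.
RR = [a/(a+b)] / [c/(c+d)] = (334/412) / (838/2116) = 0.81068/0.39603 = 2.04701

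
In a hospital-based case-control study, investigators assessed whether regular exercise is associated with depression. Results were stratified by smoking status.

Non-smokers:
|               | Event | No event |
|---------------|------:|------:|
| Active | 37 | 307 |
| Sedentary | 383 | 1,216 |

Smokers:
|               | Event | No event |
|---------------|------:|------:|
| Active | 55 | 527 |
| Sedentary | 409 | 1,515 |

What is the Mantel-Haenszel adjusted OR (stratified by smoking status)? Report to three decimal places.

OR_MH = Σ(aᵢdᵢ/nᵢ) / Σ(bᵢcᵢ/nᵢ), where nᵢ is the stratum total.
Stratum 1 (Non-smokers): n = 1943; a·d/n = 37·1216/1943 = 23.1559; b·c/n = 307·383/1943 = 60.5152
Stratum 2 (Smokers): n = 2506; a·d/n = 55·1515/2506 = 33.2502; b·c/n = 527·409/2506 = 86.0108
OR_MH = (23.1559 + 33.2502) / (60.5152 + 86.0108) = 56.4061 / 146.5260 = 0.38496

0.385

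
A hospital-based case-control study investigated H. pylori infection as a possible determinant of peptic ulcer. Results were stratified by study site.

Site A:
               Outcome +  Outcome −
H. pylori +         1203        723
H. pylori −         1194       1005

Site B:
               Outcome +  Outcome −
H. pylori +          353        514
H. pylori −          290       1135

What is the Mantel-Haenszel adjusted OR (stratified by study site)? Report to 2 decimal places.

1.71

OR_MH = Σ(aᵢdᵢ/nᵢ) / Σ(bᵢcᵢ/nᵢ), where nᵢ is the stratum total.
Stratum 1 (Site A): n = 4125; a·d/n = 1203·1005/4125 = 293.0945; b·c/n = 723·1194/4125 = 209.2756
Stratum 2 (Site B): n = 2292; a·d/n = 353·1135/2292 = 174.8058; b·c/n = 514·290/2292 = 65.0349
OR_MH = (293.0945 + 174.8058) / (209.2756 + 65.0349) = 467.9004 / 274.3105 = 1.70573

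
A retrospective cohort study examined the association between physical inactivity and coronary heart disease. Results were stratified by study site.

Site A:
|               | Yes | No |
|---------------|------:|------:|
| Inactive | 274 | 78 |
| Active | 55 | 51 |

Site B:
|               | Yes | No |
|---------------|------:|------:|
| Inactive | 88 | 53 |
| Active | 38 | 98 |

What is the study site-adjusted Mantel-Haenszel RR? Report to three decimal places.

RR_MH = Σ(aᵢ·n₀ᵢ/nᵢ) / Σ(cᵢ·n₁ᵢ/nᵢ), with n₁ᵢ = aᵢ+bᵢ (exposed), n₀ᵢ = cᵢ+dᵢ (unexposed), nᵢ = n₁ᵢ+n₀ᵢ.
Stratum 1 (Site A): n₁ = 352, n₀ = 106, n = 458; a·n₀/n = 274·106/458 = 63.4148; c·n₁/n = 55·352/458 = 42.2707
Stratum 2 (Site B): n₁ = 141, n₀ = 136, n = 277; a·n₀/n = 88·136/277 = 43.2058; c·n₁/n = 38·141/277 = 19.3430
RR_MH = (63.4148 + 43.2058) / (42.2707 + 19.3430) = 106.6206 / 61.6137 = 1.73047

1.730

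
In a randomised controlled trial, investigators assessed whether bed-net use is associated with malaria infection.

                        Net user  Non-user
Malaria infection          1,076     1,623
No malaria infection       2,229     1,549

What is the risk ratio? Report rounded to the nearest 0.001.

0.636

Reading the table with exposure as columns: a = 1076 (Net user, case), b = 2229 (Net user, non-case), c = 1623 (Non-user, case), d = 1549.
Risk in exposed = 1076/3305 = 0.32557; risk in unexposed = 1623/3172 = 0.51166.
RR = 0.32557 / 0.51166 = 0.63629
The risk is 36% lower among the exposed than among the unexposed.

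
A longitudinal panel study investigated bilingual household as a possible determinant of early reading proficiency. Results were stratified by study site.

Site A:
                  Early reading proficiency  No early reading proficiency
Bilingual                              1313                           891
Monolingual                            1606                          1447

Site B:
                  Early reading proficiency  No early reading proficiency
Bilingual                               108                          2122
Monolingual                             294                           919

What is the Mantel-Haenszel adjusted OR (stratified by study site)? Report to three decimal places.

OR_MH = Σ(aᵢdᵢ/nᵢ) / Σ(bᵢcᵢ/nᵢ), where nᵢ is the stratum total.
Stratum 1 (Site A): n = 5257; a·d/n = 1313·1447/5257 = 361.4059; b·c/n = 891·1606/5257 = 272.1982
Stratum 2 (Site B): n = 3443; a·d/n = 108·919/3443 = 28.8272; b·c/n = 2122·294/3443 = 181.1990
OR_MH = (361.4059 + 28.8272) / (272.1982 + 181.1990) = 390.2331 / 453.3972 = 0.86069

0.861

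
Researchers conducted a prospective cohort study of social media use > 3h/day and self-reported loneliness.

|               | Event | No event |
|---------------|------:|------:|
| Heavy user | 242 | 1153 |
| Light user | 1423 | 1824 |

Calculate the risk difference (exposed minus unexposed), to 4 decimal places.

-0.2648

Cells: a = 242, b = 1153, c = 1423, d = 1824.
Risk in exposed = 242/1395 = 0.173477; risk in unexposed = 1423/3247 = 0.438251.
Risk difference = 0.173477 − 0.438251 = -0.264774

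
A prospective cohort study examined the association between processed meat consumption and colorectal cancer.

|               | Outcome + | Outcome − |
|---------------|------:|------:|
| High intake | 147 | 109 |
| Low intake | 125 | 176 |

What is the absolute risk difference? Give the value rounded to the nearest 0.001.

0.159

Cells: a = 147, b = 109, c = 125, d = 176.
Risk in exposed = 147/256 = 0.574219; risk in unexposed = 125/301 = 0.415282.
Risk difference = 0.574219 − 0.415282 = 0.158936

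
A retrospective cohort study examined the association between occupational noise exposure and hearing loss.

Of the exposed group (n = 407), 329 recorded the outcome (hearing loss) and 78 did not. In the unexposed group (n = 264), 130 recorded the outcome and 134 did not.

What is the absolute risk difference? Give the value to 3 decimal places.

From the description: a = 329, b = 78, c = 130, d = 134.
Risk in exposed = 329/407 = 0.808354; risk in unexposed = 130/264 = 0.492424.
Risk difference = 0.808354 − 0.492424 = 0.315930

0.316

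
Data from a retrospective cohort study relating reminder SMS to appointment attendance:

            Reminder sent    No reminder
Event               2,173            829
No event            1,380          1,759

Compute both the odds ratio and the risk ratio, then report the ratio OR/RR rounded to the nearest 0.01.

1.75

Reading the table with exposure as columns: a = 2173 (Reminder sent, case), b = 1380 (Reminder sent, non-case), c = 829 (No reminder, case), d = 1759.
OR = (2173·1759)/(1380·829) = 3822307/1144020 = 3.34112
Risk in exposed = 2173/3553 = 0.61160; risk in unexposed = 829/2588 = 0.32032; RR = 1.90930
OR/RR = 3.34112 / 1.90930 = 1.74992
The outcome is not rare, so the OR lies further from 1 than the RR.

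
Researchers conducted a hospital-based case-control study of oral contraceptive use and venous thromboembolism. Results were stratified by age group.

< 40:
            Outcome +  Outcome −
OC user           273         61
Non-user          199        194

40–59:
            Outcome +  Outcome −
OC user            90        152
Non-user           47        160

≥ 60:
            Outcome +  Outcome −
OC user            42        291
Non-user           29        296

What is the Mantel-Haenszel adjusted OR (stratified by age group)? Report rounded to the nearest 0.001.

OR_MH = Σ(aᵢdᵢ/nᵢ) / Σ(bᵢcᵢ/nᵢ), where nᵢ is the stratum total.
Stratum 1 (< 40): n = 727; a·d/n = 273·194/727 = 72.8501; b·c/n = 61·199/727 = 16.6974
Stratum 2 (40–59): n = 449; a·d/n = 90·160/449 = 32.0713; b·c/n = 152·47/449 = 15.9109
Stratum 3 (≥ 60): n = 658; a·d/n = 42·296/658 = 18.8936; b·c/n = 291·29/658 = 12.8252
OR_MH = (72.8501 + 32.0713 + 18.8936) / (16.6974 + 15.9109 + 12.8252) = 123.8150 / 45.4335 = 2.72519

2.725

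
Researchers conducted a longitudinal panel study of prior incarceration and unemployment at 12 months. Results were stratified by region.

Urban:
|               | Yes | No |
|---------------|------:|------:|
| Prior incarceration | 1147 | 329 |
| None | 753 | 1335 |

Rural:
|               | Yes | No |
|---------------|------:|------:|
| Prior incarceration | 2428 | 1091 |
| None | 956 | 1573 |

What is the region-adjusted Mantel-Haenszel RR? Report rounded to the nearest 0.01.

RR_MH = Σ(aᵢ·n₀ᵢ/nᵢ) / Σ(cᵢ·n₁ᵢ/nᵢ), with n₁ᵢ = aᵢ+bᵢ (exposed), n₀ᵢ = cᵢ+dᵢ (unexposed), nᵢ = n₁ᵢ+n₀ᵢ.
Stratum 1 (Urban): n₁ = 1476, n₀ = 2088, n = 3564; a·n₀/n = 1147·2088/3564 = 671.9798; c·n₁/n = 753·1476/3564 = 311.8485
Stratum 2 (Rural): n₁ = 3519, n₀ = 2529, n = 6048; a·n₀/n = 2428·2529/6048 = 1015.2798; c·n₁/n = 956·3519/6048 = 556.2440
RR_MH = (671.9798 + 1015.2798) / (311.8485 + 556.2440) = 1687.2596 / 868.0925 = 1.94364

1.94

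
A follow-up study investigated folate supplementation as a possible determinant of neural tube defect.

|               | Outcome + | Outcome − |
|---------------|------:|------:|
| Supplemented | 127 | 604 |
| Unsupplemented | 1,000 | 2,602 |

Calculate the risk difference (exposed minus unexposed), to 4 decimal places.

-0.1039

Cells: a = 127, b = 604, c = 1000, d = 2602.
Risk in exposed = 127/731 = 0.173735; risk in unexposed = 1000/3602 = 0.277624.
Risk difference = 0.173735 − 0.277624 = -0.103889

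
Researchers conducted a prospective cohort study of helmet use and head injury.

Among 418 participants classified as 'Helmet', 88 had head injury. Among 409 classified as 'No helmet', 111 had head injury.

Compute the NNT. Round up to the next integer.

Risk in treated group = 88/418 = 0.21053; risk in control = 111/409 = 0.27139.
Absolute risk reduction = 0.27139 − 0.21053 = 0.06087
NNT = 1 / ARR = 1 / 0.06087 = 16.429 → round up → 17

17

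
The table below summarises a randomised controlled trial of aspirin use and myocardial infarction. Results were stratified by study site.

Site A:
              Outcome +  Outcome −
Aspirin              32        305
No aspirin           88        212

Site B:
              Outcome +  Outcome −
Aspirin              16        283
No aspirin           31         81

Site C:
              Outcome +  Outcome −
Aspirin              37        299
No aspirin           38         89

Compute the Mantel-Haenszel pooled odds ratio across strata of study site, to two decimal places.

0.24

OR_MH = Σ(aᵢdᵢ/nᵢ) / Σ(bᵢcᵢ/nᵢ), where nᵢ is the stratum total.
Stratum 1 (Site A): n = 637; a·d/n = 32·212/637 = 10.6499; b·c/n = 305·88/637 = 42.1350
Stratum 2 (Site B): n = 411; a·d/n = 16·81/411 = 3.1533; b·c/n = 283·31/411 = 21.3455
Stratum 3 (Site C): n = 463; a·d/n = 37·89/463 = 7.1123; b·c/n = 299·38/463 = 24.5400
OR_MH = (10.6499 + 3.1533 + 7.1123) / (42.1350 + 21.3455 + 24.5400) = 20.9155 / 88.0205 = 0.23762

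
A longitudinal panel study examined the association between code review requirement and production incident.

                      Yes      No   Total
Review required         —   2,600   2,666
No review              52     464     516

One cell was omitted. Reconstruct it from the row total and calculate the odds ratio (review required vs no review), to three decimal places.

The missing cell is in the exposed row: 2666 − 2600 = 66.
So a = 66, b = 2600, c = 52, d = 464.
OR = (a·d)/(b·c) = (66 × 464) / (2600 × 52) = 30624 / 135200 = 0.22651

0.227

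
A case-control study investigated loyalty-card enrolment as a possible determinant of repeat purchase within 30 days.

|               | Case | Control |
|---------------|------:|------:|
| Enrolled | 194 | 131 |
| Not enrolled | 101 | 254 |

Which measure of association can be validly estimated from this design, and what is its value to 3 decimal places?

3.724

Cells: a = 194, b = 131, c = 101, d = 254.
This is a case-control study: participants were sampled on outcome status, so risks in the source population cannot be estimated directly — relative risk is not valid here. The odds ratio is the appropriate measure.
OR = (a·d)/(b·c) = (194 × 254) / (131 × 101) = 49276 / 13231 = 3.72428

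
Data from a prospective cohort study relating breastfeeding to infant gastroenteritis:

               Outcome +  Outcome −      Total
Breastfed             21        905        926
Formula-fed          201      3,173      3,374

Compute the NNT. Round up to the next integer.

Risk in treated group = 21/926 = 0.02268; risk in control = 201/3374 = 0.05957.
Absolute risk reduction = 0.05957 − 0.02268 = 0.03690
NNT = 1 / ARR = 1 / 0.03690 = 27.104 → round up → 28

28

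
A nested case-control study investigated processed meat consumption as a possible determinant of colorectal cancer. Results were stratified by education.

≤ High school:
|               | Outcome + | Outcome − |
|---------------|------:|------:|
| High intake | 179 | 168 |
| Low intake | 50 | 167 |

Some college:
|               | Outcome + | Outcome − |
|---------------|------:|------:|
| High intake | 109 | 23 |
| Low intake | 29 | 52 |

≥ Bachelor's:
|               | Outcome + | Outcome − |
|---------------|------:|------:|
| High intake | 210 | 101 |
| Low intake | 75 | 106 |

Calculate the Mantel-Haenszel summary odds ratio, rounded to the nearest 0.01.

OR_MH = Σ(aᵢdᵢ/nᵢ) / Σ(bᵢcᵢ/nᵢ), where nᵢ is the stratum total.
Stratum 1 (≤ High school): n = 564; a·d/n = 179·167/564 = 53.0018; b·c/n = 168·50/564 = 14.8936
Stratum 2 (Some college): n = 213; a·d/n = 109·52/213 = 26.6103; b·c/n = 23·29/213 = 3.1315
Stratum 3 (≥ Bachelor's): n = 492; a·d/n = 210·106/492 = 45.2439; b·c/n = 101·75/492 = 15.3963
OR_MH = (53.0018 + 26.6103 + 45.2439) / (14.8936 + 3.1315 + 15.3963) = 124.8560 / 33.4214 = 3.73581

3.74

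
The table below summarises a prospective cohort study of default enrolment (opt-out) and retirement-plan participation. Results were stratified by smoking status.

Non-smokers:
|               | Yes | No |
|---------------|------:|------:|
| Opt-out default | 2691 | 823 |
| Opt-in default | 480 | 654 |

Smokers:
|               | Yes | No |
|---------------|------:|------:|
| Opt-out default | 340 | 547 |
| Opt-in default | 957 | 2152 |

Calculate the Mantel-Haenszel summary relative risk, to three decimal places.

RR_MH = Σ(aᵢ·n₀ᵢ/nᵢ) / Σ(cᵢ·n₁ᵢ/nᵢ), with n₁ᵢ = aᵢ+bᵢ (exposed), n₀ᵢ = cᵢ+dᵢ (unexposed), nᵢ = n₁ᵢ+n₀ᵢ.
Stratum 1 (Non-smokers): n₁ = 3514, n₀ = 1134, n = 4648; a·n₀/n = 2691·1134/4648 = 656.5392; c·n₁/n = 480·3514/4648 = 362.8916
Stratum 2 (Smokers): n₁ = 887, n₀ = 3109, n = 3996; a·n₀/n = 340·3109/3996 = 264.5295; c·n₁/n = 957·887/3996 = 212.4272
RR_MH = (656.5392 + 264.5295) / (362.8916 + 212.4272) = 921.0687 / 575.3187 = 1.60097

1.601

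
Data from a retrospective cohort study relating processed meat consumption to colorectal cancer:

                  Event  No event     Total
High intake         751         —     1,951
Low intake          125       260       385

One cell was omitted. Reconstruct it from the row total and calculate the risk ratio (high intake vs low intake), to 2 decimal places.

The missing cell is in the exposed row: 1951 − 751 = 1200.
So a = 751, b = 1200, c = 125, d = 260.
RR = [a/(a+b)] / [c/(c+d)] = (751/1951) / (125/385) = 0.38493/0.32468 = 1.18559

1.19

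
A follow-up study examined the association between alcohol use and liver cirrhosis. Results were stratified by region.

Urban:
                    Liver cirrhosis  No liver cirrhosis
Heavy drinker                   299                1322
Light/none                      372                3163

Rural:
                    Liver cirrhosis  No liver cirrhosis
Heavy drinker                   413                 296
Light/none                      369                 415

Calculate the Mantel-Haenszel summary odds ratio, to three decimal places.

1.769

OR_MH = Σ(aᵢdᵢ/nᵢ) / Σ(bᵢcᵢ/nᵢ), where nᵢ is the stratum total.
Stratum 1 (Urban): n = 5156; a·d/n = 299·3163/5156 = 183.4246; b·c/n = 1322·372/5156 = 95.3809
Stratum 2 (Rural): n = 1493; a·d/n = 413·415/1493 = 114.7991; b·c/n = 296·369/1493 = 73.1574
OR_MH = (183.4246 + 114.7991) / (95.3809 + 73.1574) = 298.2236 / 168.5383 = 1.76947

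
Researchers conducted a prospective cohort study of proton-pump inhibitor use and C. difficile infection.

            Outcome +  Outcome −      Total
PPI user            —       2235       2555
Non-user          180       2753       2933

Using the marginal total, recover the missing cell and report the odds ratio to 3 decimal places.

The missing cell is in the exposed row: 2555 − 2235 = 320.
So a = 320, b = 2235, c = 180, d = 2753.
OR = (a·d)/(b·c) = (320 × 2753) / (2235 × 180) = 880960 / 402300 = 2.18981

2.190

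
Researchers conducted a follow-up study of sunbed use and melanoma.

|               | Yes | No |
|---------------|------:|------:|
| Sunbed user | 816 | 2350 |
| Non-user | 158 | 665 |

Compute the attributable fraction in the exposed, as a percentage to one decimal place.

25.5

Cells: a = 816, b = 2350, c = 158, d = 665.
Risk in exposed = 816/3166 = 0.25774; risk in unexposed = 158/823 = 0.19198.
RR = 0.25774/0.19198 = 1.34252
AR% = (RR − 1)/RR × 100 = (1.34252 − 1)/1.34252 × 100 = 25.5134%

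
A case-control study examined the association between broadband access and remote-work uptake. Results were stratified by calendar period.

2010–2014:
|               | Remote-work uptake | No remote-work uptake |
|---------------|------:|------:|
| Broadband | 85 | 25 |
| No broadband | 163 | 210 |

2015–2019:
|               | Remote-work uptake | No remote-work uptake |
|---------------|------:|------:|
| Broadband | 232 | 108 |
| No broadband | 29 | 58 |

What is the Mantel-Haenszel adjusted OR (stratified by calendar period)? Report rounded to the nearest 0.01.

4.34

OR_MH = Σ(aᵢdᵢ/nᵢ) / Σ(bᵢcᵢ/nᵢ), where nᵢ is the stratum total.
Stratum 1 (2010–2014): n = 483; a·d/n = 85·210/483 = 36.9565; b·c/n = 25·163/483 = 8.4369
Stratum 2 (2015–2019): n = 427; a·d/n = 232·58/427 = 31.5129; b·c/n = 108·29/427 = 7.3349
OR_MH = (36.9565 + 31.5129) / (8.4369 + 7.3349) = 68.4694 / 15.7717 = 4.34127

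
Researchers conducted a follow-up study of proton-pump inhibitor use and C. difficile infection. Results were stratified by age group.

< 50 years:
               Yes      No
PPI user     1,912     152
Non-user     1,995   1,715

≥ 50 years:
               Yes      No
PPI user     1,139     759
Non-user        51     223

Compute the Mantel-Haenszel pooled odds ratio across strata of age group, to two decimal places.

9.74

OR_MH = Σ(aᵢdᵢ/nᵢ) / Σ(bᵢcᵢ/nᵢ), where nᵢ is the stratum total.
Stratum 1 (< 50 years): n = 5774; a·d/n = 1912·1715/5774 = 567.9044; b·c/n = 152·1995/5774 = 52.5182
Stratum 2 (≥ 50 years): n = 2172; a·d/n = 1139·223/2172 = 116.9415; b·c/n = 759·51/2172 = 17.8218
OR_MH = (567.9044 + 116.9415) / (52.5182 + 17.8218) = 684.8459 / 70.3400 = 9.73622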